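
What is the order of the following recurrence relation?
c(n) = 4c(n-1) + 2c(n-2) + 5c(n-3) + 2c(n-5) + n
The order is the largest lag k for which c(n-k) appears. Here the deepest term is c(n-5) (the n term is non-homogeneous and does not affect the order), so the order is 5.

Order 5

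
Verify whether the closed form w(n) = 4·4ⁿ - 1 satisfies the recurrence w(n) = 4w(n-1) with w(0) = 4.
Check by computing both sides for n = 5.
From the recurrence with w(0) = 4:
  w(0) = 4, w(1) = 16, w(2) = 64, w(3) = 256, w(4) = 1024, w(5) = 4096
  so the recurrence gives w(5) = 4096.
From the proposed closed form w(n) = 4·4ⁿ - 1:
  w(5) = 4095.
The recurrence gives 4096 but the closed form gives 4095, so the closed form does not satisfy the recurrence.

No, the closed form is incorrect.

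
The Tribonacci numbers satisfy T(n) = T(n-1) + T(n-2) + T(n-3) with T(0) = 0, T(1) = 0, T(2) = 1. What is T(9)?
Computing the sequence terms:
0, 0, 1, 1, 2, 4, 7, 13, 24, 44

44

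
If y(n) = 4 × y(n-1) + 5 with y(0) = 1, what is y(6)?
Computing step by step:
y(0) = 1
y(1) = 4 × 1 + 5 = 9
y(2) = 4 × 9 + 5 = 41
y(3) = 4 × 41 + 5 = 169
y(4) = 4 × 169 + 5 = 681
y(5) = 4 × 681 + 5 = 2729
y(6) = 4 × 2729 + 5 = 10921

10921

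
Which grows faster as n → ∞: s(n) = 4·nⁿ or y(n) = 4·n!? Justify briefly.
Comparing growth rates:
Growth-rate hierarchy: log n ≺ any polynomial ≺ any exponential cⁿ (c>1) ≺ n! ≺ nⁿ.
super-exponential nⁿ dominates factorial asymptotically.

s(n) grows faster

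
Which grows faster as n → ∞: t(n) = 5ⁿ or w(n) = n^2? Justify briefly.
Comparing growth rates:
Growth-rate hierarchy: log n ≺ any polynomial ≺ any exponential cⁿ (c>1) ≺ n! ≺ nⁿ.
exponential base 5 dominates polynomial degree 2 asymptotically.

t(n) grows faster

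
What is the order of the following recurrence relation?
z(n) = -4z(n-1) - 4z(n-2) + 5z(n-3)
The order is the largest lag k for which z(n-k) appears. Here the deepest term is z(n-3), so the order is 3.

Order 3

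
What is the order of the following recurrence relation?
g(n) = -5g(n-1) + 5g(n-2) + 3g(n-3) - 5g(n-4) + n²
The order is the largest lag k for which g(n-k) appears. Here the deepest term is g(n-4) (the n² term is non-homogeneous and does not affect the order), so the order is 4.

Order 4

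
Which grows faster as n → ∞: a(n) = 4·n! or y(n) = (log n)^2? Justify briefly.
Comparing growth rates:
Growth-rate hierarchy: log n ≺ any polynomial ≺ any exponential cⁿ (c>1) ≺ n! ≺ nⁿ.
factorial dominates polylogarithmic (log n)^2 asymptotically.

a(n) grows faster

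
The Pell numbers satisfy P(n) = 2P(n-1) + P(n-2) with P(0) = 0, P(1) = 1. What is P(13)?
Computing the sequence terms:
0, 1, 2, 5, 12, 29, 70, 169, 408, 985, 2378, 5741, 13860, 33461

33461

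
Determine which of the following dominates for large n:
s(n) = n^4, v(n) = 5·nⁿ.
Comparing growth rates:
Growth-rate hierarchy: log n ≺ any polynomial ≺ any exponential cⁿ (c>1) ≺ n! ≺ nⁿ.
super-exponential nⁿ dominates polynomial degree 4 asymptotically.

v(n) grows faster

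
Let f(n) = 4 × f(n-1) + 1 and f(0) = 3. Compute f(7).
Computing step by step:
f(0) = 3
f(1) = 4 × 3 + 1 = 13
f(2) = 4 × 13 + 1 = 53
f(3) = 4 × 53 + 1 = 213
f(4) = 4 × 213 + 1 = 853
f(5) = 4 × 853 + 1 = 3413
f(6) = 4 × 3413 + 1 = 13653
f(7) = 4 × 13653 + 1 = 54613

54613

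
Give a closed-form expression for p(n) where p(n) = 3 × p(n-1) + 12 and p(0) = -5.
Recurrence: p(n) = 3 × p(n-1) + 12, initial: p(0) = -5.
Try p(n) = A·3ⁿ + C. Substituting: A·3ⁿ + C = 3(A·3ⁿ⁻¹ + C) + 12 = A·3ⁿ + 3C + 12, so C = 3C + 12, giving C = -6. Then p(0) = A - 6 = -5 gives A = 1.

p(n) = 3ⁿ - 6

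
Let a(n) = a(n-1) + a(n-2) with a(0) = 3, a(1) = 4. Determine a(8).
Computing the sequence terms:
3, 4, 7, 11, 18, 29, 47, 76, 123

123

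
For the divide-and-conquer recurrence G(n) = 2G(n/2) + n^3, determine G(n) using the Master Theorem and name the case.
Master Theorem template: G(n) = a·G(n/b) + f(n).
Here: a=2, b=2, f(n)=n^3
Compute log_b(a) = log_2(2) = 1.
f(n) = n^3 = Ω(n^(1+ε)) with ε = 2, and the regularity condition holds (a·f(n/b) = (a/b^3)·f(n) with a/b^3 = 2^-2 < 1). Case 3: G(n) = Θ(f(n)) = Θ(n^3).

Case 3: G(n) = Θ(n^3)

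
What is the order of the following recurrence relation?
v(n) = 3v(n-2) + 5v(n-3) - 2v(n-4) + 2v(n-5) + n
The order is the largest lag k for which v(n-k) appears. Here the deepest term is v(n-5) (the n term is non-homogeneous and does not affect the order), so the order is 5.

Order 5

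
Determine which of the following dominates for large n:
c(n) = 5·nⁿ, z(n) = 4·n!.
Comparing growth rates:
Growth-rate hierarchy: log n ≺ any polynomial ≺ any exponential cⁿ (c>1) ≺ n! ≺ nⁿ.
super-exponential nⁿ dominates factorial asymptotically.

c(n) grows faster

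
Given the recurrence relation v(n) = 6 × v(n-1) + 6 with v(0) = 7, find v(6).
Computing step by step:
v(0) = 7
v(1) = 6 × 7 + 6 = 48
v(2) = 6 × 48 + 6 = 294
v(3) = 6 × 294 + 6 = 1770
v(4) = 6 × 1770 + 6 = 10626
v(5) = 6 × 10626 + 6 = 63762
v(6) = 6 × 63762 + 6 = 382578

382578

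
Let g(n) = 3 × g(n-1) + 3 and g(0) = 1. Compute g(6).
Computing step by step:
g(0) = 1
g(1) = 3 × 1 + 3 = 6
g(2) = 3 × 6 + 3 = 21
g(3) = 3 × 21 + 3 = 66
g(4) = 3 × 66 + 3 = 201
g(5) = 3 × 201 + 3 = 606
g(6) = 3 × 606 + 3 = 1821

1821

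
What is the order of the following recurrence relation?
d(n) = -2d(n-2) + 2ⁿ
The order is the largest lag k for which d(n-k) appears. Here the deepest term is d(n-2) (the 2ⁿ term is non-homogeneous and does not affect the order), so the order is 2.

Order 2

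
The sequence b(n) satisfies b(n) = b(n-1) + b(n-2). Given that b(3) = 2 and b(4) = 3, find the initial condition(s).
Work backwards using b(k) = b(k+2) - b(k+1):
b(2) = b(4) - b(3) = 3 - 2 = 1
b(1) = b(3) - b(2) = 2 - 1 = 1
b(0) = b(2) - b(1) = 1 - 1 = 0

b(0) = 0, b(1) = 1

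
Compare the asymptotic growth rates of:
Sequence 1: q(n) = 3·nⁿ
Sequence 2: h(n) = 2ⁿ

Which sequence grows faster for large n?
Comparing growth rates:
Growth-rate hierarchy: log n ≺ any polynomial ≺ any exponential cⁿ (c>1) ≺ n! ≺ nⁿ.
super-exponential nⁿ dominates exponential base 2 asymptotically.

q(n) grows faster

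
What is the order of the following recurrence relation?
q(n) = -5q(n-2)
The order is the largest lag k for which q(n-k) appears. Here the deepest term is q(n-2), so the order is 2.

Order 2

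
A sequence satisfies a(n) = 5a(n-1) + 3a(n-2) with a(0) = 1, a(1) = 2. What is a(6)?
Computing the sequence terms:
1, 2, 13, 71, 394, 2183, 12097

12097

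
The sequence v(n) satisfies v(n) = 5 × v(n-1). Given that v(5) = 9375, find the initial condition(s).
In general v(n) = 5ⁿ · v(0). At n = 5: v(0) = v(5) / 5^5 = 9375 / 3125 = 3.

v(0) = 3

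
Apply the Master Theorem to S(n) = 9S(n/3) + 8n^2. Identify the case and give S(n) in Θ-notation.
Master Theorem template: S(n) = a·S(n/b) + f(n).
Here: a=9, b=3, f(n)=8n^2
Compute log_b(a) = log_3(9) = 2.
f(n) = 8n^2 = Θ(n^2). Case 2: S(n) = Θ(n^2 log n).

Case 2: S(n) = Θ(n^2 log n)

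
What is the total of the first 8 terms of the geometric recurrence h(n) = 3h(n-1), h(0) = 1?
Computing the sequence terms: 1, 3, 9, 27, 81, 243, 729, 2187
Adding these values together:

3280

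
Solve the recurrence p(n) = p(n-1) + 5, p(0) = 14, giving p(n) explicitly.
Recurrence: p(n) = p(n-1) + 5, initial: p(0) = 14.
Each step adds 5, so p(n) = p(0) + 5n = 5n + 14.

p(n) = 5n + 14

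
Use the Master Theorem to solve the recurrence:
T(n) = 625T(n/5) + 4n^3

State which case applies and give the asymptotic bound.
Master Theorem template: T(n) = a·T(n/b) + f(n).
Here: a=625, b=5, f(n)=4n^3
Compute log_b(a) = log_5(625) = 4.
f(n) = 4n^3 = O(n^(4-ε)) with ε = 1. Case 1: T(n) = Θ(n^log_b(a)) = Θ(n^4).

Case 1: T(n) = Θ(n^4)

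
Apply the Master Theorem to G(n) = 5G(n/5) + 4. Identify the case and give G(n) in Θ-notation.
Master Theorem template: G(n) = a·G(n/b) + f(n).
Here: a=5, b=5, f(n)=4
Compute log_b(a) = log_5(5) = 1.
f(n) = 4 = O(n^(1-ε)) with ε = 1. Case 1: G(n) = Θ(n^log_b(a)) = Θ(n).

Case 1: G(n) = Θ(n)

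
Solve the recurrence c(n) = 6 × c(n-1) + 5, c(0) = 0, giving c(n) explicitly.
Recurrence: c(n) = 6 × c(n-1) + 5, initial: c(0) = 0.
Try c(n) = A·6ⁿ + C. Substituting: A·6ⁿ + C = 6(A·6ⁿ⁻¹ + C) + 5 = A·6ⁿ + 6C + 5, so C = 6C + 5, giving C = -1. Then c(0) = A - 1 = 0 gives A = 1.

c(n) = 6ⁿ - 1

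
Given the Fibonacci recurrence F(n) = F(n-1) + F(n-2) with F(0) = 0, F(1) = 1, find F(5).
Computing the sequence terms:
0, 1, 1, 2, 3, 5

5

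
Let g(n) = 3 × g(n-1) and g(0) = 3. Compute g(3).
Computing step by step:
g(0) = 3
g(1) = 3 × 3 = 9
g(2) = 3 × 9 = 27
g(3) = 3 × 27 = 81

81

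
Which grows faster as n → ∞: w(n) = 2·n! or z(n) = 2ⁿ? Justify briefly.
Comparing growth rates:
Growth-rate hierarchy: log n ≺ any polynomial ≺ any exponential cⁿ (c>1) ≺ n! ≺ nⁿ.
factorial dominates exponential base 2 asymptotically.

w(n) grows faster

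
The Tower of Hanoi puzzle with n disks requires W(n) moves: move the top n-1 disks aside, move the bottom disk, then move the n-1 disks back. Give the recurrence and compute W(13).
Moving n disks = move the top n-1 disks aside (W(n-1) moves) + move the largest disk (1 move) + move the n-1 disks back on top (W(n-1) moves), so W(n) = 2W(n-1) + 1, with W(1) = 1 (a single disk takes one move).
First terms: 1, 3, 7, 15, 31, 63, … — each is one less than a power of 2. Indeed W(n) + 1 = 2(W(n-1) + 1) with W(1) + 1 = 2, so W(n) + 1 = 2ⁿ and W(n) = 2ⁿ - 1.
Hence W(13) = 2^13 - 1 = 8192 - 1 = 8191.

W(n) = 2W(n-1) + 1, W(1) = 1; W(13) = 8191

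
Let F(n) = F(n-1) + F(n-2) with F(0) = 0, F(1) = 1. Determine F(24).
Computing the sequence terms:
0, 1, 1, 2, 3, 5, 8, 13, 21, 34, 55, 89, 144, 233, 377, 610, 987, 1597, 2584, 4181, 6765, 10946, 17711, 28657, 46368

46368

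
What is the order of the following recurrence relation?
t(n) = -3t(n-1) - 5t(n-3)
The order is the largest lag k for which t(n-k) appears. Here the deepest term is t(n-3), so the order is 3.

Order 3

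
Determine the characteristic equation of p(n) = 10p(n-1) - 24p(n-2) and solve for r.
Substitute p(n) = rⁿ and divide through by rⁿ⁻²: r² - 10r + 24 = 0
Factor: (r - 4)(r - 6) = 0, so r = 4, 6.
General solution: p(n) = A·4ⁿ + B·6ⁿ

Characteristic: r² - 10r + 24 = 0, Roots: r = 4, 6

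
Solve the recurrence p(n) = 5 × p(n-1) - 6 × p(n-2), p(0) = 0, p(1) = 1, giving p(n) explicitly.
Recurrence: p(n) = 5 × p(n-1) - 6 × p(n-2), initial: p(0) = 0, p(1) = 1.
Characteristic equation: r² - 5r + 6 = 0, which factors as (r - 3)(r - 2) = 0, so r = 3, 2. General solution p(n) = A·3ⁿ + B·2ⁿ. From p(0) = 0: A + B = 0. From p(1) = 1: 3A + 2B = 1. Solving gives A = 1, B = -1.

p(n) = 3ⁿ - 2ⁿ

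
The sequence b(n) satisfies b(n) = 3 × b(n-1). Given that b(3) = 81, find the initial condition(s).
In general b(n) = 3ⁿ · b(0). At n = 3: b(0) = b(3) / 3^3 = 81 / 27 = 3.

b(0) = 3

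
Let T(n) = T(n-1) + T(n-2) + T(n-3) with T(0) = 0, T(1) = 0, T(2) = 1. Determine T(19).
Computing the sequence terms:
0, 0, 1, 1, 2, 4, 7, 13, 24, 44, 81, 149, 274, 504, 927, 1705, 3136, 5768, 10609, 19513

19513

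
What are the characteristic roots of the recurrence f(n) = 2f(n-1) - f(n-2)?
Substitute f(n) = rⁿ and divide through by rⁿ⁻²: r² - 2r + 1 = 0
Factor: (r - 1)² = 0, so r = 1 (double root).
General solution: f(n) = (A + Bn)·1ⁿ

Characteristic: r² - 2r + 1 = 0, Roots: r = 1 (double root)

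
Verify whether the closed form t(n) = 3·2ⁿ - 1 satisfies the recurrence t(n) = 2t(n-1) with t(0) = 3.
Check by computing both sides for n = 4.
From the recurrence with t(0) = 3:
  t(0) = 3, t(1) = 6, t(2) = 12, t(3) = 24, t(4) = 48
  so the recurrence gives t(4) = 48.
From the proposed closed form t(n) = 3·2ⁿ - 1:
  t(4) = 47.
The recurrence gives 48 but the closed form gives 47, so the closed form does not satisfy the recurrence.

No, the closed form is incorrect.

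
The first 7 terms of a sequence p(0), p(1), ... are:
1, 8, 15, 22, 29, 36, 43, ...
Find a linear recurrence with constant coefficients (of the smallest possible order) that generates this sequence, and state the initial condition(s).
Look for the lowest-order linear relation among consecutive terms.
Observation: consecutive differences are constant (= 7).
Check at n=2: 1·8 + 7 = 15. ✓

p(n) = p(n-1) + 7, p(0) = 1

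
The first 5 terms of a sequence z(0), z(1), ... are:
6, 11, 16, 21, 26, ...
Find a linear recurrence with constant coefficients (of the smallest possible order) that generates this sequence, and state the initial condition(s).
Look for the lowest-order linear relation among consecutive terms.
Observation: consecutive differences are constant (= 5).
Check at n=2: 1·11 + 5 = 16. ✓

z(n) = z(n-1) + 5, z(0) = 6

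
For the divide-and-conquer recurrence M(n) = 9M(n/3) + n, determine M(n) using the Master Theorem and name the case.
Master Theorem template: M(n) = a·M(n/b) + f(n).
Here: a=9, b=3, f(n)=n
Compute log_b(a) = log_3(9) = 2.
f(n) = n = O(n^(2-ε)) with ε = 1. Case 1: M(n) = Θ(n^log_b(a)) = Θ(n^2).

Case 1: M(n) = Θ(n^2)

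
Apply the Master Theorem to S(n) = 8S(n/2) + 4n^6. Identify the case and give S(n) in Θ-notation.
Master Theorem template: S(n) = a·S(n/b) + f(n).
Here: a=8, b=2, f(n)=4n^6
Compute log_b(a) = log_2(8) = 3.
f(n) = 4n^6 = Ω(n^(3+ε)) with ε = 3, and the regularity condition holds (a·f(n/b) = (a/b^6)·f(n) with a/b^6 = 2^-3 < 1). Case 3: S(n) = Θ(f(n)) = Θ(n^6).

Case 3: S(n) = Θ(n^6)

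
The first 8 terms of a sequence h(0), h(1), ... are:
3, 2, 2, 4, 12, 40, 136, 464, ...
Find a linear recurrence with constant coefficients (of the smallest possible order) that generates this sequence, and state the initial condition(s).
Look for the lowest-order linear relation among consecutive terms.
Observation: h(n) - 4·h(n-1) - (-2)·h(n-2) = 0 holds for the shown terms, and no order-1 relation h(n) = α·h(n-1) + β fits.
Check at n=3: 4·2 + (-2)·2 = 4. ✓

h(n) = 4h(n-1) - 2h(n-2), h(0) = 3, h(1) = 2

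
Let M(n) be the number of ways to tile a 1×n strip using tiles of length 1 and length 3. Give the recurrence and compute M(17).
Condition on the last tile: it has length 1 (leaving a 1×(n-1) strip) or length 3 (leaving a 1×(n-3) strip), so M(n) = M(n-1) + M(n-3) (order-3 linear recurrence).
For 0 ≤ i < 3 only unit tiles fit, so M(i) = 1.
Iterating the recurrence: M(3) = 2, M(4) = 3, M(5) = 4, M(6) = 6, M(7) = 9, M(8) = 13, M(9) = 19, M(10) = 28, M(11) = 41, M(12) = 60, M(13) = 88, M(14) = 129, M(15) = 189, M(16) = 277, M(17) = 406.

M(n) = M(n-1) + M(n-3), with M(i) = 1 for 0 ≤ i < 3; M(17) = 406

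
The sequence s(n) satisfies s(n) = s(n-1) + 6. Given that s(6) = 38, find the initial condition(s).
s(6) = s(0) + 6·6, so s(0) = 38 - 36 = 2.

s(0) = 2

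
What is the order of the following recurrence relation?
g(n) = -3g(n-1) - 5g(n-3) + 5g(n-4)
The order is the largest lag k for which g(n-k) appears. Here the deepest term is g(n-4), so the order is 4.

Order 4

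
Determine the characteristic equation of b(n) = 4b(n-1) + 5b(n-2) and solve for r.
Substitute b(n) = rⁿ and divide through by rⁿ⁻²: r² - 4r - 5 = 0
Factor: (r + 1)(r - 5) = 0, so r = -1, 5.
General solution: b(n) = A·(-1)ⁿ + B·5ⁿ

Characteristic: r² - 4r - 5 = 0, Roots: r = -1, 5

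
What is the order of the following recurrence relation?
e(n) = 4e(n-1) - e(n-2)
The order is the largest lag k for which e(n-k) appears. Here the deepest term is e(n-2), so the order is 2.

Order 2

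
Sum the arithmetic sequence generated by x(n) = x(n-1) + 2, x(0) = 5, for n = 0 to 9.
Computing the sequence terms: 5, 7, 9, 11, 13, 15, 17, 19, 21, 23
Adding these values together:

140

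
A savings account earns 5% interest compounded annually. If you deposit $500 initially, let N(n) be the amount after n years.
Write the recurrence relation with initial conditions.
Each year the balance grows by 5%, i.e. is multiplied by 1 + 5/100 = 1.05, so N(n) = 1.05 × N(n-1). The initial deposit gives N(0) = 500.
Unrolling gives the closed form N(n) = 500 × (1.05)ⁿ.

N(n) = 1.05 × N(n-1), N(0) = 500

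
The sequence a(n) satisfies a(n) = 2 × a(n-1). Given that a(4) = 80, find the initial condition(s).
In general a(n) = 2ⁿ · a(0). At n = 4: a(0) = a(4) / 2^4 = 80 / 16 = 5.

a(0) = 5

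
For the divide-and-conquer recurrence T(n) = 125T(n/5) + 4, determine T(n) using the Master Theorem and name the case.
Master Theorem template: T(n) = a·T(n/b) + f(n).
Here: a=125, b=5, f(n)=4
Compute log_b(a) = log_5(125) = 3.
f(n) = 4 = O(n^(3-ε)) with ε = 3. Case 1: T(n) = Θ(n^log_b(a)) = Θ(n^3).

Case 1: T(n) = Θ(n^3)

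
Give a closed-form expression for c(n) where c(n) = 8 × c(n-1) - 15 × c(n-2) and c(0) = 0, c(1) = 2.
Recurrence: c(n) = 8 × c(n-1) - 15 × c(n-2), initial: c(0) = 0, c(1) = 2.
Characteristic equation: r² - 8r + 15 = 0, which factors as (r - 5)(r - 3) = 0, so r = 5, 3. General solution c(n) = A·5ⁿ + B·3ⁿ. From c(0) = 0: A + B = 0. From c(1) = 2: 5A + 3B = 2. Solving gives A = 1, B = -1.

c(n) = 5ⁿ - 3ⁿ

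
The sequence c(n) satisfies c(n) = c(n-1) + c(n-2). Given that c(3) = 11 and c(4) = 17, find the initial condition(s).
Work backwards using c(k) = c(k+2) - c(k+1):
c(2) = c(4) - c(3) = 17 - 11 = 6
c(1) = c(3) - c(2) = 11 - 6 = 5
c(0) = c(2) - c(1) = 6 - 5 = 1

c(0) = 1, c(1) = 5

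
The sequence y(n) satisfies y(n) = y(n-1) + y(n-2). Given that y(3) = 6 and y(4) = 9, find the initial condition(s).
Work backwards using y(k) = y(k+2) - y(k+1):
y(2) = y(4) - y(3) = 9 - 6 = 3
y(1) = y(3) - y(2) = 6 - 3 = 3
y(0) = y(2) - y(1) = 3 - 3 = 0

y(0) = 0, y(1) = 3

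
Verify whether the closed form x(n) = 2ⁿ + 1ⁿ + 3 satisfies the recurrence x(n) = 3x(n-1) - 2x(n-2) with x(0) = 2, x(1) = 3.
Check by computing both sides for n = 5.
From the recurrence with x(0) = 2, x(1) = 3:
  x(0) = 2, x(1) = 3, x(2) = 5, x(3) = 9, x(4) = 17, x(5) = 33
  so the recurrence gives x(5) = 33.
From the proposed closed form x(n) = 2ⁿ + 1ⁿ + 3:
  x(5) = 36.
The recurrence gives 33 but the closed form gives 36, so the closed form does not satisfy the recurrence.

No, the closed form is incorrect.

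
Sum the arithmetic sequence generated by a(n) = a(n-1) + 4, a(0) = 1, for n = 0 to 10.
Computing the sequence terms: 1, 5, 9, 13, 17, 21, 25, 29, 33, 37, 41
Adding these values together:

231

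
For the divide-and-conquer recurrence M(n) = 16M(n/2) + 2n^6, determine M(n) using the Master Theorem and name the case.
Master Theorem template: M(n) = a·M(n/b) + f(n).
Here: a=16, b=2, f(n)=2n^6
Compute log_b(a) = log_2(16) = 4.
f(n) = 2n^6 = Ω(n^(4+ε)) with ε = 2, and the regularity condition holds (a·f(n/b) = (a/b^6)·f(n) with a/b^6 = 2^-2 < 1). Case 3: M(n) = Θ(f(n)) = Θ(n^6).

Case 3: M(n) = Θ(n^6)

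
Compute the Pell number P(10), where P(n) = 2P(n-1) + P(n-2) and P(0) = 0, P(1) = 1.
Computing the sequence terms:
0, 1, 2, 5, 12, 29, 70, 169, 408, 985, 2378

2378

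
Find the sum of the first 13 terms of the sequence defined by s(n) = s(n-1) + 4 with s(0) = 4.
Computing the sequence terms: 4, 8, 12, 16, 20, 24, 28, 32, 36, 40, 44, 48, 52
Adding these values together:

364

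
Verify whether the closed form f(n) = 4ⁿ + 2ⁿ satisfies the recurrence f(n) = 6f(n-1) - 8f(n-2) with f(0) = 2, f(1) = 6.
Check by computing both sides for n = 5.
From the recurrence with f(0) = 2, f(1) = 6:
  f(0) = 2, f(1) = 6, f(2) = 20, f(3) = 72, f(4) = 272, f(5) = 1056
  so the recurrence gives f(5) = 1056.
From the proposed closed form f(n) = 4ⁿ + 2ⁿ:
  f(5) = 1056.
Both sides give 1056 at n = 5, and the initial condition(s) match, so the closed form is consistent.

Yes, the closed form is correct.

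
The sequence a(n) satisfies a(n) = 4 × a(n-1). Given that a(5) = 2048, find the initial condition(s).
In general a(n) = 4ⁿ · a(0). At n = 5: a(0) = a(5) / 4^5 = 2048 / 1024 = 2.

a(0) = 2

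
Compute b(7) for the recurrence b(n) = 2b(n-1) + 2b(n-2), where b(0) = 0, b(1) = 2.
Computing the sequence terms:
0, 2, 4, 12, 32, 88, 240, 656

656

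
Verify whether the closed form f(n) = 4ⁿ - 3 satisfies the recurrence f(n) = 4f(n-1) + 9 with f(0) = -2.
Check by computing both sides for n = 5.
From the recurrence with f(0) = -2:
  f(0) = -2, f(1) = 1, f(2) = 13, f(3) = 61, f(4) = 253, f(5) = 1021
  so the recurrence gives f(5) = 1021.
From the proposed closed form f(n) = 4ⁿ - 3:
  f(5) = 1021.
Both sides give 1021 at n = 5, and the initial condition(s) match, so the closed form is consistent.

Yes, the closed form is correct.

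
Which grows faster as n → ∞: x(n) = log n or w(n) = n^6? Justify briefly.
Comparing growth rates:
Growth-rate hierarchy: log n ≺ any polynomial ≺ any exponential cⁿ (c>1) ≺ n! ≺ nⁿ.
polynomial degree 6 dominates logarithmic asymptotically.

w(n) grows faster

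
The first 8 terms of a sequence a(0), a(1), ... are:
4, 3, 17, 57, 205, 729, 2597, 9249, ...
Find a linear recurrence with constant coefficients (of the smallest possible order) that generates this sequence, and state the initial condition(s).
Look for the lowest-order linear relation among consecutive terms.
Observation: a(n) - 3·a(n-1) - (2)·a(n-2) = 0 holds for the shown terms, and no order-1 relation a(n) = α·a(n-1) + β fits.
Check at n=3: 3·17 + (2)·3 = 57. ✓

a(n) = 3a(n-1) + 2a(n-2), a(0) = 4, a(1) = 3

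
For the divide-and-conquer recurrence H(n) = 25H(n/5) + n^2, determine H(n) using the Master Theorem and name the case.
Master Theorem template: H(n) = a·H(n/b) + f(n).
Here: a=25, b=5, f(n)=n^2
Compute log_b(a) = log_5(25) = 2.
f(n) = n^2 = Θ(n^2). Case 2: H(n) = Θ(n^2 log n).

Case 2: H(n) = Θ(n^2 log n)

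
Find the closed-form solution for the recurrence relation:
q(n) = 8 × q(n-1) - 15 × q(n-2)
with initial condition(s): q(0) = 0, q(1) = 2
Recurrence: q(n) = 8 × q(n-1) - 15 × q(n-2), initial: q(0) = 0, q(1) = 2.
Characteristic equation: r² - 8r + 15 = 0, which factors as (r - 5)(r - 3) = 0, so r = 5, 3. General solution q(n) = A·5ⁿ + B·3ⁿ. From q(0) = 0: A + B = 0. From q(1) = 2: 5A + 3B = 2. Solving gives A = 1, B = -1.

q(n) = 5ⁿ - 3ⁿ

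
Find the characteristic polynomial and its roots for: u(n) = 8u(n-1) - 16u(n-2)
Substitute u(n) = rⁿ and divide through by rⁿ⁻²: r² - 8r + 16 = 0
Factor: (r - 4)² = 0, so r = 4 (double root).
General solution: u(n) = (A + Bn)·4ⁿ

Characteristic: r² - 8r + 16 = 0, Roots: r = 4 (double root)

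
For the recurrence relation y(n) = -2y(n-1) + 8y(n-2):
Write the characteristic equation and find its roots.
Substitute y(n) = rⁿ and divide through by rⁿ⁻²: r² + 2r - 8 = 0
Factor: (r + 4)(r - 2) = 0, so r = -4, 2.
General solution: y(n) = A·(-4)ⁿ + B·2ⁿ

Characteristic: r² + 2r - 8 = 0, Roots: r = -4, 2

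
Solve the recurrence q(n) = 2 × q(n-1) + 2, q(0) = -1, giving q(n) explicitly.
Recurrence: q(n) = 2 × q(n-1) + 2, initial: q(0) = -1.
Try q(n) = A·2ⁿ + C. Substituting: A·2ⁿ + C = 2(A·2ⁿ⁻¹ + C) + 2 = A·2ⁿ + 2C + 2, so C = 2C + 2, giving C = -2. Then q(0) = A - 2 = -1 gives A = 1.

q(n) = 2ⁿ - 2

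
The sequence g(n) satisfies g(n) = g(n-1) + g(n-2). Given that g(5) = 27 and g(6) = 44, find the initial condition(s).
Work backwards using g(k) = g(k+2) - g(k+1):
g(4) = g(6) - g(5) = 44 - 27 = 17
g(3) = g(5) - g(4) = 27 - 17 = 10
g(2) = g(4) - g(3) = 17 - 10 = 7
g(1) = g(3) - g(2) = 10 - 7 = 3
g(0) = g(2) - g(1) = 7 - 3 = 4

g(0) = 4, g(1) = 3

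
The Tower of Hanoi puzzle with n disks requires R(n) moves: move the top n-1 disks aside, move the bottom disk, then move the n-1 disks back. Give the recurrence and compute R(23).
Moving n disks = move the top n-1 disks aside (R(n-1) moves) + move the largest disk (1 move) + move the n-1 disks back on top (R(n-1) moves), so R(n) = 2R(n-1) + 1, with R(1) = 1 (a single disk takes one move).
First terms: 1, 3, 7, 15, 31, 63, … — each is one less than a power of 2. Indeed R(n) + 1 = 2(R(n-1) + 1) with R(1) + 1 = 2, so R(n) + 1 = 2ⁿ and R(n) = 2ⁿ - 1.
Hence R(23) = 2^23 - 1 = 8388608 - 1 = 8388607.

R(n) = 2R(n-1) + 1, R(1) = 1; R(23) = 8388607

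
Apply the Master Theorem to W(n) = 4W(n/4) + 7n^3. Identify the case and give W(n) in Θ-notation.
Master Theorem template: W(n) = a·W(n/b) + f(n).
Here: a=4, b=4, f(n)=7n^3
Compute log_b(a) = log_4(4) = 1.
f(n) = 7n^3 = Ω(n^(1+ε)) with ε = 2, and the regularity condition holds (a·f(n/b) = (a/b^3)·f(n) with a/b^3 = 4^-2 < 1). Case 3: W(n) = Θ(f(n)) = Θ(n^3).

Case 3: W(n) = Θ(n^3)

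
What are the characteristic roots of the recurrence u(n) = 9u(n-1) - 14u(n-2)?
Substitute u(n) = rⁿ and divide through by rⁿ⁻²: r² - 9r + 14 = 0
Factor: (r - 7)(r - 2) = 0, so r = 7, 2.
General solution: u(n) = A·7ⁿ + B·2ⁿ

Characteristic: r² - 9r + 14 = 0, Roots: r = 7, 2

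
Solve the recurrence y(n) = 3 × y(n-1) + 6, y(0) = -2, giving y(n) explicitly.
Recurrence: y(n) = 3 × y(n-1) + 6, initial: y(0) = -2.
Try y(n) = A·3ⁿ + C. Substituting: A·3ⁿ + C = 3(A·3ⁿ⁻¹ + C) + 6 = A·3ⁿ + 3C + 6, so C = 3C + 6, giving C = -3. Then y(0) = A - 3 = -2 gives A = 1.

y(n) = 3ⁿ - 3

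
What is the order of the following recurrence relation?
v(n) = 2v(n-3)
The order is the largest lag k for which v(n-k) appears. Here the deepest term is v(n-3), so the order is 3.

Order 3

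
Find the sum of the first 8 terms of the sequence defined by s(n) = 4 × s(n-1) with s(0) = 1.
Computing the sequence terms: 1, 4, 16, 64, 256, 1024, 4096, 16384
Adding these values together:

21845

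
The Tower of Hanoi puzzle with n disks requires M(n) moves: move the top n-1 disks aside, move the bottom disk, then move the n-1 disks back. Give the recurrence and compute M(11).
Moving n disks = move the top n-1 disks aside (M(n-1) moves) + move the largest disk (1 move) + move the n-1 disks back on top (M(n-1) moves), so M(n) = 2M(n-1) + 1, with M(1) = 1 (a single disk takes one move).
First terms: 1, 3, 7, 15, 31, 63, … — each is one less than a power of 2. Indeed M(n) + 1 = 2(M(n-1) + 1) with M(1) + 1 = 2, so M(n) + 1 = 2ⁿ and M(n) = 2ⁿ - 1.
Hence M(11) = 2^11 - 1 = 2048 - 1 = 2047.

M(n) = 2M(n-1) + 1, M(1) = 1; M(11) = 2047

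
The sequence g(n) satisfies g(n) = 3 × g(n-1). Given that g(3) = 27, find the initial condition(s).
In general g(n) = 3ⁿ · g(0). At n = 3: g(0) = g(3) / 3^3 = 27 / 27 = 1.

g(0) = 1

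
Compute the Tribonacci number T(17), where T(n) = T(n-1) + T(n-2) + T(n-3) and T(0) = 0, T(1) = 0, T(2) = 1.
Computing the sequence terms:
0, 0, 1, 1, 2, 4, 7, 13, 24, 44, 81, 149, 274, 504, 927, 1705, 3136, 5768

5768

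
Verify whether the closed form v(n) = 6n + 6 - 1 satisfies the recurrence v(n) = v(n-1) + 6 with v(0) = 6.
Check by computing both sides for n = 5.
From the recurrence with v(0) = 6:
  v(0) = 6, v(1) = 12, v(2) = 18, v(3) = 24, v(4) = 30, v(5) = 36
  so the recurrence gives v(5) = 36.
From the proposed closed form v(n) = 6n + 6 - 1:
  v(5) = 35.
The recurrence gives 36 but the closed form gives 35, so the closed form does not satisfy the recurrence.

No, the closed form is incorrect.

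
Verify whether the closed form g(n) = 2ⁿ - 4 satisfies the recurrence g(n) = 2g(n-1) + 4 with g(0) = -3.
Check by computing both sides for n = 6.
From the recurrence with g(0) = -3:
  g(0) = -3, g(1) = -2, g(2) = 0, g(3) = 4, g(4) = 12, g(5) = 28, g(6) = 60
  so the recurrence gives g(6) = 60.
From the proposed closed form g(n) = 2ⁿ - 4:
  g(6) = 60.
Both sides give 60 at n = 6, and the initial condition(s) match, so the closed form is consistent.

Yes, the closed form is correct.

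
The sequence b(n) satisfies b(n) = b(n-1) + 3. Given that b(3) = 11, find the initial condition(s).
b(3) = b(0) + 3·3, so b(0) = 11 - 9 = 2.

b(0) = 2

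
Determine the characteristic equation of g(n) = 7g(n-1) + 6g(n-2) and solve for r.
Substitute g(n) = rⁿ and divide through by rⁿ⁻²: r² - 7r - 6 = 0
Discriminant: 7² + 4·6 = 73, not a perfect square, so by the quadratic formula r = (7 ± √73)/2.
General solution: g(n) = A·r₁ⁿ + B·r₂ⁿ where r₁,r₂ = (7 ± √73)/2

Characteristic: r² - 7r - 6 = 0, Roots: r = (7 ± √73)/2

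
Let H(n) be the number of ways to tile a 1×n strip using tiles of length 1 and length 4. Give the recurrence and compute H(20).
Condition on the last tile: it has length 1 (leaving a 1×(n-1) strip) or length 4 (leaving a 1×(n-4) strip), so H(n) = H(n-1) + H(n-4) (order-4 linear recurrence).
For 0 ≤ i < 4 only unit tiles fit, so H(i) = 1.
Iterating the recurrence: H(4) = 2, H(5) = 3, H(6) = 4, H(7) = 5, H(8) = 7, H(9) = 10, H(10) = 14, H(11) = 19, H(12) = 26, H(13) = 36, H(14) = 50, H(15) = 69, H(16) = 95, H(17) = 131, H(18) = 181, H(19) = 250, H(20) = 345.

H(n) = H(n-1) + H(n-4), with H(i) = 1 for 0 ≤ i < 4; H(20) = 345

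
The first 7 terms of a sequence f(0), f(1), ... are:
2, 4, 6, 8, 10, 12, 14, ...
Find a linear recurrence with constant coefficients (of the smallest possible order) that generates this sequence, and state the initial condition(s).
Look for the lowest-order linear relation among consecutive terms.
Observation: consecutive differences are constant (= 2).
Check at n=2: 1·4 + 2 = 6. ✓

f(n) = f(n-1) + 2, f(0) = 2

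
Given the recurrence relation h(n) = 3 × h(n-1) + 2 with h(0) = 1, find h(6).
Computing step by step:
h(0) = 1
h(1) = 3 × 1 + 2 = 5
h(2) = 3 × 5 + 2 = 17
h(3) = 3 × 17 + 2 = 53
h(4) = 3 × 53 + 2 = 161
h(5) = 3 × 161 + 2 = 485
h(6) = 3 × 485 + 2 = 1457

1457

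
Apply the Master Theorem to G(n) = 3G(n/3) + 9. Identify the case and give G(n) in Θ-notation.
Master Theorem template: G(n) = a·G(n/b) + f(n).
Here: a=3, b=3, f(n)=9
Compute log_b(a) = log_3(3) = 1.
f(n) = 9 = O(n^(1-ε)) with ε = 1. Case 1: G(n) = Θ(n^log_b(a)) = Θ(n).

Case 1: G(n) = Θ(n)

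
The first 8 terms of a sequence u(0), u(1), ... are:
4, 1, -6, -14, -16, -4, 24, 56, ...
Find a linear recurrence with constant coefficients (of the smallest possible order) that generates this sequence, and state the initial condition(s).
Look for the lowest-order linear relation among consecutive terms.
Observation: u(n) - 2·u(n-1) - (-2)·u(n-2) = 0 holds for the shown terms, and no order-1 relation u(n) = α·u(n-1) + β fits.
Check at n=3: 2·-6 + (-2)·1 = -14. ✓

u(n) = 2u(n-1) - 2u(n-2), u(0) = 4, u(1) = 1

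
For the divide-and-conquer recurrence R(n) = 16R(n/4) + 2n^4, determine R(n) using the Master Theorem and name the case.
Master Theorem template: R(n) = a·R(n/b) + f(n).
Here: a=16, b=4, f(n)=2n^4
Compute log_b(a) = log_4(16) = 2.
f(n) = 2n^4 = Ω(n^(2+ε)) with ε = 2, and the regularity condition holds (a·f(n/b) = (a/b^4)·f(n) with a/b^4 = 4^-2 < 1). Case 3: R(n) = Θ(f(n)) = Θ(n^4).

Case 3: R(n) = Θ(n^4)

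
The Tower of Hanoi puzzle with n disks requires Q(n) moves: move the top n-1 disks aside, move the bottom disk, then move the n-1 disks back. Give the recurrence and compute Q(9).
Moving n disks = move the top n-1 disks aside (Q(n-1) moves) + move the largest disk (1 move) + move the n-1 disks back on top (Q(n-1) moves), so Q(n) = 2Q(n-1) + 1, with Q(1) = 1 (a single disk takes one move).
First terms: 1, 3, 7, 15, 31, 63, … — each is one less than a power of 2. Indeed Q(n) + 1 = 2(Q(n-1) + 1) with Q(1) + 1 = 2, so Q(n) + 1 = 2ⁿ and Q(n) = 2ⁿ - 1.
Hence Q(9) = 2^9 - 1 = 512 - 1 = 511.

Q(n) = 2Q(n-1) + 1, Q(1) = 1; Q(9) = 511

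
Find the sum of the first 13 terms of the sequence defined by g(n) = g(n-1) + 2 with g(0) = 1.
Computing the sequence terms: 1, 3, 5, 7, 9, 11, 13, 15, 17, 19, 21, 23, 25
Adding these values together:

169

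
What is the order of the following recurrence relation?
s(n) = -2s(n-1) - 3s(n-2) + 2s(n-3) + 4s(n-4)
The order is the largest lag k for which s(n-k) appears. Here the deepest term is s(n-4), so the order is 4.

Order 4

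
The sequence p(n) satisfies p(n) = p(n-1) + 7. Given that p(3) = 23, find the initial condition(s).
p(3) = p(0) + 3·7, so p(0) = 23 - 21 = 2.

p(0) = 2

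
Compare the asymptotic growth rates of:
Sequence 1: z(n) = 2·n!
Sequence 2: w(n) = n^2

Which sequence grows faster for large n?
Comparing growth rates:
Growth-rate hierarchy: log n ≺ any polynomial ≺ any exponential cⁿ (c>1) ≺ n! ≺ nⁿ.
factorial dominates polynomial degree 2 asymptotically.

z(n) grows faster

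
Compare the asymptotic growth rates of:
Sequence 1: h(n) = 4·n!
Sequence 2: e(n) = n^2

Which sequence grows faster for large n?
Comparing growth rates:
Growth-rate hierarchy: log n ≺ any polynomial ≺ any exponential cⁿ (c>1) ≺ n! ≺ nⁿ.
factorial dominates polynomial degree 2 asymptotically.

h(n) grows faster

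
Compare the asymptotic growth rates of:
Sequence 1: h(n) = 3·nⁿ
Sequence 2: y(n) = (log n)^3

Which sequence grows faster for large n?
Comparing growth rates:
Growth-rate hierarchy: log n ≺ any polynomial ≺ any exponential cⁿ (c>1) ≺ n! ≺ nⁿ.
super-exponential nⁿ dominates polylogarithmic (log n)^3 asymptotically.

h(n) grows faster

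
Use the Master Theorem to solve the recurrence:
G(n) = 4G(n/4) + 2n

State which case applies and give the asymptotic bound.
Master Theorem template: G(n) = a·G(n/b) + f(n).
Here: a=4, b=4, f(n)=2n
Compute log_b(a) = log_4(4) = 1.
f(n) = 2n = Θ(n). Case 2: G(n) = Θ(n log n).

Case 2: G(n) = Θ(n log n)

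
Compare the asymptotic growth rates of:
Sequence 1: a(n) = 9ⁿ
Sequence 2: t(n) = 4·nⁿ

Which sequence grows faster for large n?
Comparing growth rates:
Growth-rate hierarchy: log n ≺ any polynomial ≺ any exponential cⁿ (c>1) ≺ n! ≺ nⁿ.
super-exponential nⁿ dominates exponential base 9 asymptotically.

t(n) grows faster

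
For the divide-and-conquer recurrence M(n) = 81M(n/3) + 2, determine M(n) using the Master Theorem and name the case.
Master Theorem template: M(n) = a·M(n/b) + f(n).
Here: a=81, b=3, f(n)=2
Compute log_b(a) = log_3(81) = 4.
f(n) = 2 = O(n^(4-ε)) with ε = 4. Case 1: M(n) = Θ(n^log_b(a)) = Θ(n^4).

Case 1: M(n) = Θ(n^4)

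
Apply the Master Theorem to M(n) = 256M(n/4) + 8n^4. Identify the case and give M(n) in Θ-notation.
Master Theorem template: M(n) = a·M(n/b) + f(n).
Here: a=256, b=4, f(n)=8n^4
Compute log_b(a) = log_4(256) = 4.
f(n) = 8n^4 = Θ(n^4). Case 2: M(n) = Θ(n^4 log n).

Case 2: M(n) = Θ(n^4 log n)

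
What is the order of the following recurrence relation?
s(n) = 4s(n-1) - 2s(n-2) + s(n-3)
The order is the largest lag k for which s(n-k) appears. Here the deepest term is s(n-3), so the order is 3.

Order 3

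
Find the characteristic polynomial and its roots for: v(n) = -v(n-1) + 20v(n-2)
Substitute v(n) = rⁿ and divide through by rⁿ⁻²: r² + r - 20 = 0
Factor: (r + 5)(r - 4) = 0, so r = -5, 4.
General solution: v(n) = A·(-5)ⁿ + B·4ⁿ

Characteristic: r² + r - 20 = 0, Roots: r = -5, 4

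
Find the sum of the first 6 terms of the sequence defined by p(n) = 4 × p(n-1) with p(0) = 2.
Computing the sequence terms: 2, 8, 32, 128, 512, 2048
Adding these values together:

2730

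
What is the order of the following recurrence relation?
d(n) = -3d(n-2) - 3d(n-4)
The order is the largest lag k for which d(n-k) appears. Here the deepest term is d(n-4), so the order is 4.

Order 4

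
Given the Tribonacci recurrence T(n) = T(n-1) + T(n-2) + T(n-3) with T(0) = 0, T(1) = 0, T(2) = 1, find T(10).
Computing the sequence terms:
0, 0, 1, 1, 2, 4, 7, 13, 24, 44, 81

81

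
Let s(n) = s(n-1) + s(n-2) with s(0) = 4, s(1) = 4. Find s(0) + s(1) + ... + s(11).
Computing the sequence terms: 4, 4, 8, 12, 20, 32, 52, 84, 136, 220, 356, 576
Adding these values together:

1504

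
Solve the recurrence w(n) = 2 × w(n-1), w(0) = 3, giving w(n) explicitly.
Recurrence: w(n) = 2 × w(n-1), initial: w(0) = 3.
Each term is 2 times the previous, so this is geometric with ratio 2. After n steps: w(n) = w(0)·2ⁿ = 3·2ⁿ.

w(n) = 3·2ⁿ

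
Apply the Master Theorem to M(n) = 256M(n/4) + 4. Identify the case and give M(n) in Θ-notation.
Master Theorem template: M(n) = a·M(n/b) + f(n).
Here: a=256, b=4, f(n)=4
Compute log_b(a) = log_4(256) = 4.
f(n) = 4 = O(n^(4-ε)) with ε = 4. Case 1: M(n) = Θ(n^log_b(a)) = Θ(n^4).

Case 1: M(n) = Θ(n^4)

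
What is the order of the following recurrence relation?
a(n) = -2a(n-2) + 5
The order is the largest lag k for which a(n-k) appears. Here the deepest term is a(n-2) (the 5 term is non-homogeneous and does not affect the order), so the order is 2.

Order 2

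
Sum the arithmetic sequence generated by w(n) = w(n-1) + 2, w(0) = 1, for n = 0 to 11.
Computing the sequence terms: 1, 3, 5, 7, 9, 11, 13, 15, 17, 19, 21, 23
Adding these values together:

144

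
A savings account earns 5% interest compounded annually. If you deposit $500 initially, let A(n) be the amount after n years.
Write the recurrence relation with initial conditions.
Each year the balance grows by 5%, i.e. is multiplied by 1 + 5/100 = 1.05, so A(n) = 1.05 × A(n-1). The initial deposit gives A(0) = 500.
Unrolling gives the closed form A(n) = 500 × (1.05)ⁿ.

A(n) = 1.05 × A(n-1), A(0) = 500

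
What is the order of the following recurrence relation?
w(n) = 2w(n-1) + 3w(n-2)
The order is the largest lag k for which w(n-k) appears. Here the deepest term is w(n-2), so the order is 2.

Order 2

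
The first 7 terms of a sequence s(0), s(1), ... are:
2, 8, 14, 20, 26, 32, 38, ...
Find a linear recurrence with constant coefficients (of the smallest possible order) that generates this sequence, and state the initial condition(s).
Look for the lowest-order linear relation among consecutive terms.
Observation: consecutive differences are constant (= 6).
Check at n=2: 1·8 + 6 = 14. ✓

s(n) = s(n-1) + 6, s(0) = 2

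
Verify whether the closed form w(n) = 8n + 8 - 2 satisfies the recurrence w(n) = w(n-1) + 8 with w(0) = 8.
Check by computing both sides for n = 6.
From the recurrence with w(0) = 8:
  w(0) = 8, w(1) = 16, w(2) = 24, w(3) = 32, w(4) = 40, w(5) = 48, w(6) = 56
  so the recurrence gives w(6) = 56.
From the proposed closed form w(n) = 8n + 8 - 2:
  w(6) = 54.
The recurrence gives 56 but the closed form gives 54, so the closed form does not satisfy the recurrence.

No, the closed form is incorrect.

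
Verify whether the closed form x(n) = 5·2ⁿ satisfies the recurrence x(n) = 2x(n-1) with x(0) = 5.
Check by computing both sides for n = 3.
From the recurrence with x(0) = 5:
  x(0) = 5, x(1) = 10, x(2) = 20, x(3) = 40
  so the recurrence gives x(3) = 40.
From the proposed closed form x(n) = 5·2ⁿ:
  x(3) = 40.
Both sides give 40 at n = 3, and the initial condition(s) match, so the closed form is consistent.

Yes, the closed form is correct.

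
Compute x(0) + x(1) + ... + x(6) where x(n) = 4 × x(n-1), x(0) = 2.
Computing the sequence terms: 2, 8, 32, 128, 512, 2048, 8192
Adding these values together:

10922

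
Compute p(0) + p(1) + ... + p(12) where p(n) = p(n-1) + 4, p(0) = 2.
Computing the sequence terms: 2, 6, 10, 14, 18, 22, 26, 30, 34, 38, 42, 46, 50
Adding these values together:

338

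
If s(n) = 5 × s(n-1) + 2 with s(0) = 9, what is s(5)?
Computing step by step:
s(0) = 9
s(1) = 5 × 9 + 2 = 47
s(2) = 5 × 47 + 2 = 237
s(3) = 5 × 237 + 2 = 1187
s(4) = 5 × 1187 + 2 = 5937
s(5) = 5 × 5937 + 2 = 29687

29687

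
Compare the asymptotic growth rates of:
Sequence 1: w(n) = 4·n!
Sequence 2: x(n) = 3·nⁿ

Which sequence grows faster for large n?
Comparing growth rates:
Growth-rate hierarchy: log n ≺ any polynomial ≺ any exponential cⁿ (c>1) ≺ n! ≺ nⁿ.
super-exponential nⁿ dominates factorial asymptotically.

x(n) grows faster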